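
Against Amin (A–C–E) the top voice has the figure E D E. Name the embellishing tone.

The harmony at that moment is A minor triad (A, C, E); D is not a chord tone.
It is approached by step down from E and left by step up to E.
Step away and step back to the same note — a neighbor tone (lower neighbor).

D is a neighbor tone.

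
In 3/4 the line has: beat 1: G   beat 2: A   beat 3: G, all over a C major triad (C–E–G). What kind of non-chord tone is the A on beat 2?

Upper neighbor tone.

The harmony at that moment is C major triad (C, E, G); A is not a chord tone.
It is approached by step up from G and left by step down to G.
Step away and step back to the same note — a neighbor tone (upper neighbor).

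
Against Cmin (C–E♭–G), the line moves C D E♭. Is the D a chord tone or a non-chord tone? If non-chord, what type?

The harmony at that moment is C minor triad (C, E♭, G); D is not a chord tone.
It is approached by step up from C and left by step up to E♭.
Step in, step out in the same direction — a passing tone.

Non-chord tone — a passing tone.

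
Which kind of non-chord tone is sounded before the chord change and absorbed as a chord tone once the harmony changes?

Approach: ahead of the chord change (typically by step), so it is dissonant against the current harmony. Departure: none — the same pitch is restated or held and is a chord tone of the new harmony.
Dissonant first, consonant once the harmony catches up: the note simply arrives early — an anticipation. (The reverse timing, consonant first and dissonant after the change, would be a suspension or retardation.)

Anticipation.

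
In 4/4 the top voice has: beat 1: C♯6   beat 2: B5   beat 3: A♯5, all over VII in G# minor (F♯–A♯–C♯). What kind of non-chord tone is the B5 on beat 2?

The harmony at that moment is F♯ major triad (F♯, A♯, C♯); B5 is not a chord tone.
It is approached by step down from C♯6 and left by step down to A♯5.
Step in, step out in the same direction — a passing tone.

Passing tone.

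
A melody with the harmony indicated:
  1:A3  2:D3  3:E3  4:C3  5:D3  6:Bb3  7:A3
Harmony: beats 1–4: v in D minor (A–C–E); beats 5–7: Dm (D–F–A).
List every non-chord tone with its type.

The harmony at that moment is A minor triad (A, C, E); D3 is not a chord tone.
It is approached by leap down from A3 and left by step up to E3.
Leap in, step out — an appoggiatura.
The harmony at that moment is D minor triad (D, F, A); Bb3 is not a chord tone.
It is approached by leap up from D3 and left by step down to A3.
Leap in, step out — an appoggiatura.

D3 (beat 2) — appoggiatura; Bb3 (beat 6) — appoggiatura.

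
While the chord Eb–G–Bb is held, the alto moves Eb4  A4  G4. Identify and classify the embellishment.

A4 is an appoggiatura.

The harmony at that moment is Eb major triad (Eb, G, Bb); A4 is not a chord tone.
It is approached by leap up from Eb4 and left by step down to G4.
Leap in, step out — an appoggiatura.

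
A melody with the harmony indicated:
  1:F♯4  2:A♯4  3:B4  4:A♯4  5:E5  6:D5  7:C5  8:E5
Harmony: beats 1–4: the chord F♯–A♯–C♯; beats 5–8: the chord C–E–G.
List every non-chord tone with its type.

The harmony at that moment is F♯ major triad (F♯, A♯, C♯); B4 is not a chord tone.
It is approached by step up from A♯4 and left by step down to A♯4.
Step away and step back to the same note — a neighbor tone (upper neighbor).
The harmony at that moment is C major triad (C, E, G); D5 is not a chord tone.
It is approached by step down from E5 and left by step down to C5.
Step in, step out in the same direction — a passing tone.

B4 (beat 3) — neighbor tone; D5 (beat 6) — passing tone.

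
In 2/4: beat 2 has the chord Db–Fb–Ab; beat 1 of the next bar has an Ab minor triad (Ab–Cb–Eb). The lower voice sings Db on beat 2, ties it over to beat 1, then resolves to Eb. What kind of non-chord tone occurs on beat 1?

The harmony at that moment is Ab minor triad (Ab, Cb, Eb); Db is not a chord tone.
It is held over (the same pitch as the preceding Db) and left by step up to Eb.
Held over from the previous chord and resolving up by step — a retardation.

Retardation.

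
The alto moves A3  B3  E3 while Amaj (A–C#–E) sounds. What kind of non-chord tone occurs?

The harmony at that moment is A major triad (A, C#, E); B3 is not a chord tone.
It is approached by step up from A3 and left by leap down to E3.
Step in, leap out — an escape tone.

B3 is an escape tone.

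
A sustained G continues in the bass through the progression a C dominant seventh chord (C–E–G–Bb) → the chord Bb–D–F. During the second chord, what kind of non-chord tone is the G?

The harmony at that moment is Bb major triad (Bb, D, F); G is not a chord tone.
It is held over (the same pitch as the preceding G) and then sustained as the same pitch into the next harmony.
Sustained through a change of harmony — a pedal tone.

Pedal tone (pedal point).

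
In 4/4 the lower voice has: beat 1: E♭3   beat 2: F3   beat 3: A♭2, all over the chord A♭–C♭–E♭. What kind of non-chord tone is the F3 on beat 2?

The harmony at that moment is A♭ minor triad (A♭, C♭, E♭); F3 is not a chord tone.
It is approached by step up from E♭3 and left by leap down to A♭2.
Step in, leap out, on a weak beat — an escape tone.

Escape tone.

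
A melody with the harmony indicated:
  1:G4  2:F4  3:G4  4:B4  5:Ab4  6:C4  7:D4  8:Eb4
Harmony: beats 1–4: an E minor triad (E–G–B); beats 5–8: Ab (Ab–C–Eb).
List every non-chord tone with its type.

F4 (beat 2) — neighbor tone; D4 (beat 7) — passing tone.

The harmony at that moment is E minor triad (E, G, B); F4 is not a chord tone.
It is approached by step down from G4 and left by step up to G4.
Step away and step back to the same note — a neighbor tone (lower neighbor).
The harmony at that moment is Ab major triad (Ab, C, Eb); D4 is not a chord tone.
It is approached by step up from C4 and left by step up to Eb4.
Step in, step out in the same direction — a passing tone.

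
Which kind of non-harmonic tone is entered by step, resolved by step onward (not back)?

Approach: by step. Departure: by step, continuing in the same direction.
Stepwise on both sides with no change of direction means the note fills in the space between two different chord tones — a passing tone. (Had it turned back to its starting note it would be a neighbor tone instead.)

Passing tone.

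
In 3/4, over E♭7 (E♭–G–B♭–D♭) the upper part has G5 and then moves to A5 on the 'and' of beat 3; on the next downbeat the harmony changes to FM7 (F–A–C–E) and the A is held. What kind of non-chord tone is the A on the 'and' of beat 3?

Anticipation.

The harmony at that moment is E♭ dominant seventh chord (E♭, G, B♭, D♭); A5 is not a chord tone.
It is approached by step up from G5 and then sustained as the same pitch into the next harmony.
Arriving early and becoming a chord tone when the harmony changes — an anticipation.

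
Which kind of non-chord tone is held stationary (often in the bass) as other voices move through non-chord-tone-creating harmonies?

Approach: none. Departure: none — a single pitch is sustained while the chords change around it, passing through harmonies that do not contain it.
No melodic motion at all; the dissonance is created entirely by the moving harmonies against the stationary note — a pedal tone (pedal point).

Pedal tone.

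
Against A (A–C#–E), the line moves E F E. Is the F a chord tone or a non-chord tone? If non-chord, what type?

Non-chord tone — a neighbor tone.

The harmony at that moment is A major triad (A, C#, E); F is not a chord tone.
It is approached by step up from E and left by step down to E.
Step away and step back to the same note — a neighbor tone (upper neighbor).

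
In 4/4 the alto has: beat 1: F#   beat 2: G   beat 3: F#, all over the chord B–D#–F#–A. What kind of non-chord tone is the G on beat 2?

The harmony at that moment is B dominant seventh chord (B, D#, F#, A); G is not a chord tone.
It is approached by step up from F# and left by step down to F#.
Step away and step back to the same note — a neighbor tone (upper neighbor).

Upper neighbor tone.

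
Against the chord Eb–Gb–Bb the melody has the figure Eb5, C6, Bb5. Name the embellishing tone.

The harmony at that moment is Eb minor triad (Eb, Gb, Bb); C6 is not a chord tone.
It is approached by leap up from Eb5 and left by step down to Bb5.
Leap in, step out — an appoggiatura.

C6 is an appoggiatura.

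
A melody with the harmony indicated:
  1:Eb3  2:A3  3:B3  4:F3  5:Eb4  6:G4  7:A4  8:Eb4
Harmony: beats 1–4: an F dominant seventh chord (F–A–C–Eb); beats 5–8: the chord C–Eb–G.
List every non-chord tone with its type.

The harmony at that moment is F dominant seventh chord (F, A, C, Eb); B3 is not a chord tone.
It is approached by step up from A3 and left by leap down to F3.
Step in, leap out — an escape tone.
The harmony at that moment is C minor triad (C, Eb, G); A4 is not a chord tone.
It is approached by step up from G4 and left by leap down to Eb4.
Step in, leap out — an escape tone.

B3 (beat 3) — escape tone; A4 (beat 7) — escape tone.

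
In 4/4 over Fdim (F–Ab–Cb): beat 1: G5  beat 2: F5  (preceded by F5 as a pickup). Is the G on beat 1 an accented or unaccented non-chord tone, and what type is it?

The harmony at that moment is F diminished triad (F, Ab, Cb); G5 is not a chord tone.
It is approached by step up from F5 and left by step down to F5.
Step away and step back to the same note — a neighbor tone (upper neighbor).
It falls on the downbeat, so it is accented.

Accented neighbor tone.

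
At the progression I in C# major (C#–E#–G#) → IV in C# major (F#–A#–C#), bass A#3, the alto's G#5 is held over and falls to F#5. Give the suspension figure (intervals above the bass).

7–6 suspension.

At the second chord the bass is A#3. The suspended G#5 lies a seventh above the bass; after resolving down by step to F#5, the interval above the bass becomes a sixth.
Suspension figures are named by those two intervals: 7–6.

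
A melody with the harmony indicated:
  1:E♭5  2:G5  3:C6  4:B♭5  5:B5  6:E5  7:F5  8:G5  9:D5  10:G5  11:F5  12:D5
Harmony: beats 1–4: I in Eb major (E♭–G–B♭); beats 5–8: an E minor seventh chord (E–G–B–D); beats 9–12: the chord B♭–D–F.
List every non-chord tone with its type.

C6 (beat 3) — appoggiatura; F5 (beat 7) — passing tone; G5 (beat 10) — appoggiatura.

The harmony at that moment is E♭ major triad (E♭, G, B♭); C6 is not a chord tone.
It is approached by leap up from G5 and left by step down to B♭5.
Leap in, step out — an appoggiatura.
The harmony at that moment is E minor seventh chord (E, G, B, D); F5 is not a chord tone.
It is approached by step up from E5 and left by step up to G5.
Step in, step out in the same direction — a passing tone.
The harmony at that moment is B♭ major triad (B♭, D, F); G5 is not a chord tone.
It is approached by leap up from D5 and left by step down to F5.
Leap in, step out — an appoggiatura.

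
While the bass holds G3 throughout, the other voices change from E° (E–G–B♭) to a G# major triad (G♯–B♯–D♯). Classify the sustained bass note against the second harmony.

Pedal tone (pedal point).

The harmony at that moment is G♯ major triad (G♯, B♯, D♯); G3 is not a chord tone.
It is held over (the same pitch as the preceding G3) and then sustained as the same pitch into the next harmony.
Sustained through a change of harmony — a pedal tone.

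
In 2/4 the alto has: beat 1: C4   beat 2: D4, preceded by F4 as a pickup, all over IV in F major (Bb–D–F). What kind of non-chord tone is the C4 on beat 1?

The harmony at that moment is Bb major triad (Bb, D, F); C4 is not a chord tone.
It is approached by leap down from F4 and left by step up to D4.
Leap in, step out, metrically accented — an appoggiatura.

Appoggiatura.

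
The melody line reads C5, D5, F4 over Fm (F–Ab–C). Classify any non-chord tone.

The harmony at that moment is F minor triad (F, Ab, C); D5 is not a chord tone.
It is approached by step up from C5 and left by leap down to F4.
Step in, leap out — an escape tone.

D5 is an escape tone.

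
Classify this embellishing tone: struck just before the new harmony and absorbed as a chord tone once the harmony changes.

Approach: ahead of the chord change (typically by step), so it is dissonant against the current harmony. Departure: none — the same pitch is restated or held and is a chord tone of the new harmony.
Dissonant first, consonant once the harmony catches up: the note simply arrives early — an anticipation. (The reverse timing, consonant first and dissonant after the change, would be a suspension or retardation.)

Anticipation.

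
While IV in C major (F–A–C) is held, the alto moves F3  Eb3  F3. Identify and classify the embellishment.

Eb3 is a neighbor tone.

The harmony at that moment is F major triad (F, A, C); Eb3 is not a chord tone.
It is approached by step down from F3 and left by step up to F3.
Step away and step back to the same note — a neighbor tone (lower neighbor).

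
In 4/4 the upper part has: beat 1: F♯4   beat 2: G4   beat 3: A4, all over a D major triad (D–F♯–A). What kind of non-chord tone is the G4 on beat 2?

Passing tone.

The harmony at that moment is D major triad (D, F♯, A); G4 is not a chord tone.
It is approached by step up from F♯4 and left by step up to A4.
Step in, step out in the same direction — a passing tone.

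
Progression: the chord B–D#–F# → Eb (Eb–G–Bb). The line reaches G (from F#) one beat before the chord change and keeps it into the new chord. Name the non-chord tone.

The harmony at that moment is B major triad (B, D#, F#); G is not a chord tone.
It is approached by step up from F# and then sustained as the same pitch into the next harmony.
Arriving early and becoming a chord tone when the harmony changes — an anticipation.

G is an anticipation.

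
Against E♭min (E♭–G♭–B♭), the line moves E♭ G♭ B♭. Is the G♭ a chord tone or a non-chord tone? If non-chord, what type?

Chord tone (the third of Eb minor triad).

Eb minor triad contains E♭, G♭, B♭; G♭ is the third, so it is a chord tone.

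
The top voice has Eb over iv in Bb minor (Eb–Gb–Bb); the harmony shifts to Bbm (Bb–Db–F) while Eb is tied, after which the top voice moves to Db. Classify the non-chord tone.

The harmony at that moment is Bb minor triad (Bb, Db, F); Eb is not a chord tone.
It is held over (the same pitch as the preceding Eb) and left by step down to Db.
Held over from the previous chord and resolving down by step — a suspension.

Eb is a suspension.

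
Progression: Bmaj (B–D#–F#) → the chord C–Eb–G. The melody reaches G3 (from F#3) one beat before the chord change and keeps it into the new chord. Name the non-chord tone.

The harmony at that moment is B major triad (B, D#, F#); G3 is not a chord tone.
It is approached by step up from F#3 and then sustained as the same pitch into the next harmony.
Arriving early and becoming a chord tone when the harmony changes — an anticipation.

G3 is an anticipation.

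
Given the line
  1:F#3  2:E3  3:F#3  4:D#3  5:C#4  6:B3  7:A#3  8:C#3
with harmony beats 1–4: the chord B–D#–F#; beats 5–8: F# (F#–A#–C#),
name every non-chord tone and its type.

The harmony at that moment is B major triad (B, D#, F#); E3 is not a chord tone.
It is approached by step down from F#3 and left by step up to F#3.
Step away and step back to the same note — a neighbor tone (lower neighbor).
The harmony at that moment is F# major triad (F#, A#, C#); B3 is not a chord tone.
It is approached by step down from C#4 and left by step down to A#3.
Step in, step out in the same direction — a passing tone.

E3 (beat 2) — neighbor tone; B3 (beat 6) — passing tone.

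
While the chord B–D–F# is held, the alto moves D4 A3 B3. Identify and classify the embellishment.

A3 is an appoggiatura.

The harmony at that moment is B minor triad (B, D, F#); A3 is not a chord tone.
It is approached by leap down from D4 and left by step up to B3.
Leap in, step out — an appoggiatura.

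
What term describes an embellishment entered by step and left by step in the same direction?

Approach: by step. Departure: by step, continuing in the same direction.
Stepwise on both sides with no change of direction means the note fills in the space between two different chord tones — a passing tone. (Had it turned back to its starting note it would be a neighbor tone instead.)

Passing tone.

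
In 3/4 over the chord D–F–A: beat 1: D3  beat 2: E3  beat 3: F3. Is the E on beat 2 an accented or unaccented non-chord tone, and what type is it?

The harmony at that moment is D minor triad (D, F, A); E3 is not a chord tone.
It is approached by step up from D3 and left by step up to F3.
Step in, step out in the same direction — a passing tone.
It falls on a weak beat, so it is unaccented.

Unaccented passing tone.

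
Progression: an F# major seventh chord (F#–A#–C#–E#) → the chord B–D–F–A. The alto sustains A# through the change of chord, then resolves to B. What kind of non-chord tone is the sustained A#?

The harmony at that moment is B half-diminished seventh chord (B, D, F, A); A# is not a chord tone.
It is held over (the same pitch as the preceding A#) and left by step up to B.
Held over from the previous chord and resolving up by step — a retardation.

A# is a retardation.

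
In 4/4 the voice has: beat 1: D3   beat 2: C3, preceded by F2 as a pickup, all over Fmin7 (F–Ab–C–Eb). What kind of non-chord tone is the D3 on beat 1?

The harmony at that moment is F minor seventh chord (F, Ab, C, Eb); D3 is not a chord tone.
It is approached by leap up from F2 and left by step down to C3.
Leap in, step out, metrically accented — an appoggiatura.

Appoggiatura.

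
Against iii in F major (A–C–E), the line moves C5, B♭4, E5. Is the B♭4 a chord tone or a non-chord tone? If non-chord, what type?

Non-chord tone — an escape tone.

The harmony at that moment is A minor triad (A, C, E); B♭4 is not a chord tone.
It is approached by step down from C5 and left by leap up to E5.
Step in, leap out — an escape tone.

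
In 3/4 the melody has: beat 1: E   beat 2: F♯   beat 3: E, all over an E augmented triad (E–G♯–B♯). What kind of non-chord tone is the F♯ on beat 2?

Upper neighbor tone.

The harmony at that moment is E augmented triad (E, G♯, B♯); F♯ is not a chord tone.
It is approached by step up from E and left by step down to E.
Step away and step back to the same note — a neighbor tone (upper neighbor).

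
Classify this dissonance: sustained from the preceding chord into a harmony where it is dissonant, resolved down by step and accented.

Approach: by preparation — the pitch is first a chord tone, then held (tied or repeated) while the harmony changes under it. Departure: down by step. Metric position: strong.
A prepared dissonance that resolves downward by step — a suspension. (The same figure resolving upward would be a retardation.)

Suspension.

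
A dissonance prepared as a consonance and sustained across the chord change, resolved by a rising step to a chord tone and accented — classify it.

Approach: by preparation — the pitch is first a chord tone, then held (tied or repeated) while the harmony changes under it. Departure: up by step. Metric position: strong.
A prepared dissonance that resolves upward by step — a retardation. (The same figure resolving downward would be a suspension.)

Retardation.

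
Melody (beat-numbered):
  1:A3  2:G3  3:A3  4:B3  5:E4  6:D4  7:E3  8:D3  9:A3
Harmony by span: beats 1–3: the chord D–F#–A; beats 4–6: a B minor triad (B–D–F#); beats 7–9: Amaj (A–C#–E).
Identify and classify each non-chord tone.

G3 (beat 2) — neighbor tone; E4 (beat 5) — appoggiatura; D3 (beat 8) — escape tone.

The harmony at that moment is D major triad (D, F#, A); G3 is not a chord tone.
It is approached by step down from A3 and left by step up to A3.
Step away and step back to the same note — a neighbor tone (lower neighbor).
The harmony at that moment is B minor triad (B, D, F#); E4 is not a chord tone.
It is approached by leap up from B3 and left by step down to D4.
Leap in, step out — an appoggiatura.
The harmony at that moment is A major triad (A, C#, E); D3 is not a chord tone.
It is approached by step down from E3 and left by leap up to A3.
Step in, leap out — an escape tone.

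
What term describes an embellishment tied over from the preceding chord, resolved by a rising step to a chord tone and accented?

Approach: by preparation — the pitch is first a chord tone, then held (tied or repeated) while the harmony changes under it. Departure: up by step. Metric position: strong.
A prepared dissonance that resolves upward by step — a retardation. (The same figure resolving downward would be a suspension.)

Retardation.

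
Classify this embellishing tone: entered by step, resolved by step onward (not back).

Approach: by step. Departure: by step, continuing in the same direction.
Stepwise on both sides with no change of direction means the note fills in the space between two different chord tones — a passing tone. (Had it turned back to its starting note it would be a neighbor tone instead.)

Passing tone.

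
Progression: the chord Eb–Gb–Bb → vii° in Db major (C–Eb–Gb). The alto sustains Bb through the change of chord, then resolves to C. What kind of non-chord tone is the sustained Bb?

The harmony at that moment is C diminished triad (C, Eb, Gb); Bb is not a chord tone.
It is held over (the same pitch as the preceding Bb) and left by step up to C.
Held over from the previous chord and resolving up by step — a retardation.

Bb is a retardation.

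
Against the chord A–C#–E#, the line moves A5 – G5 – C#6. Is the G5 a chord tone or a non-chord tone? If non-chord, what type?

The harmony at that moment is A augmented triad (A, C#, E#); G5 is not a chord tone.
It is approached by step down from A5 and left by leap up to C#6.
Step in, leap out — an escape tone.

Non-chord tone — an escape tone.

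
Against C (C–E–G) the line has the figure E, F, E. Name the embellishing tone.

F is a neighbor tone.

The harmony at that moment is C major triad (C, E, G); F is not a chord tone.
It is approached by step up from E and left by step down to E.
Step away and step back to the same note — a neighbor tone (upper neighbor).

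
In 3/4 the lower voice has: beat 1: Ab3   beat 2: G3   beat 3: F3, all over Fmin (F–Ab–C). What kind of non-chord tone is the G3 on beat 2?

Passing tone.

The harmony at that moment is F minor triad (F, Ab, C); G3 is not a chord tone.
It is approached by step down from Ab3 and left by step down to F3.
Step in, step out in the same direction — a passing tone.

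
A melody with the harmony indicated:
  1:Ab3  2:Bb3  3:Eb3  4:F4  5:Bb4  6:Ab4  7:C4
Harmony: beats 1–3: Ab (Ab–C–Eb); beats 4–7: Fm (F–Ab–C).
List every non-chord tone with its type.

The harmony at that moment is Ab major triad (Ab, C, Eb); Bb3 is not a chord tone.
It is approached by step up from Ab3 and left by leap down to Eb3.
Step in, leap out — an escape tone.
The harmony at that moment is F minor triad (F, Ab, C); Bb4 is not a chord tone.
It is approached by leap up from F4 and left by step down to Ab4.
Leap in, step out — an appoggiatura.

Bb3 (beat 2) — escape tone; Bb4 (beat 5) — appoggiatura.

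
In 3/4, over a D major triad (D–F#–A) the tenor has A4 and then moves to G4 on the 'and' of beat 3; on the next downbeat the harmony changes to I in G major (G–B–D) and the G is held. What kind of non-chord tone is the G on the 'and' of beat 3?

Anticipation.

The harmony at that moment is D major triad (D, F#, A); G4 is not a chord tone.
It is approached by step down from A4 and then sustained as the same pitch into the next harmony.
Arriving early and becoming a chord tone when the harmony changes — an anticipation.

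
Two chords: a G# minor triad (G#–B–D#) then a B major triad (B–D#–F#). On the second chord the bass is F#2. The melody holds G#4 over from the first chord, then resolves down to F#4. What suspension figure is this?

9–8 suspension.

At the second chord the bass is F#2. The suspended G#4 lies a ninth above the bass; after resolving down by step to F#4, the interval above the bass becomes an octave.
Suspension figures are named by those two intervals: 9–8.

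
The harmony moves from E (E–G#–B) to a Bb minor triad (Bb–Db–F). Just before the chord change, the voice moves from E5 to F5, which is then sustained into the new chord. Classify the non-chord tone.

F5 is an anticipation.

The harmony at that moment is E major triad (E, G#, B); F5 is not a chord tone.
It is approached by step up from E5 and then sustained as the same pitch into the next harmony.
Arriving early and becoming a chord tone when the harmony changes — an anticipation.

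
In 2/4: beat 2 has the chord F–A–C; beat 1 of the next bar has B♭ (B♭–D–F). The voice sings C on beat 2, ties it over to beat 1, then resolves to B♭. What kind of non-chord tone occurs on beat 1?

The harmony at that moment is B♭ major triad (B♭, D, F); C is not a chord tone.
It is held over (the same pitch as the preceding C) and left by step down to B♭.
Held over from the previous chord and resolving down by step — a suspension.

Suspension.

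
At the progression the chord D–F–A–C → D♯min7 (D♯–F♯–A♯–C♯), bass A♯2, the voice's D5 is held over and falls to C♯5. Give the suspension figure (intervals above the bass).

At the second chord the bass is A♯2. The suspended D5 lies a fourth above the bass; after resolving down by step to C♯5, the interval above the bass becomes a third.
Suspension figures are named by those two intervals: 4–3.

4–3 suspension.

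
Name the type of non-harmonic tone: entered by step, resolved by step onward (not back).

Approach: by step. Departure: by step, continuing in the same direction.
Stepwise on both sides with no change of direction means the note fills in the space between two different chord tones — a passing tone. (Had it turned back to its starting note it would be a neighbor tone instead.)

Passing tone.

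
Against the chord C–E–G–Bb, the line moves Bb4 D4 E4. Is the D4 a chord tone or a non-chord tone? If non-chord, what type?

Non-chord tone — an appoggiatura.

The harmony at that moment is C dominant seventh chord (C, E, G, Bb); D4 is not a chord tone.
It is approached by leap down from Bb4 and left by step up to E4.
Leap in, step out — an appoggiatura.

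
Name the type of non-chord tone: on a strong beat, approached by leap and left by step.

Appoggiatura.

Approach: by leap. Departure: by step. Metric position: strong.
Leap in, step out, in a metrically strong position — an appoggiatura. (It is the mirror image of the escape tone, which steps in and leaps out from a weak position.)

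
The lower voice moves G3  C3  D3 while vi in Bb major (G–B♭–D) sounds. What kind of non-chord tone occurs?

C3 is an appoggiatura.

The harmony at that moment is G minor triad (G, B♭, D); C3 is not a chord tone.
It is approached by leap down from G3 and left by step up to D3.
Leap in, step out — an appoggiatura.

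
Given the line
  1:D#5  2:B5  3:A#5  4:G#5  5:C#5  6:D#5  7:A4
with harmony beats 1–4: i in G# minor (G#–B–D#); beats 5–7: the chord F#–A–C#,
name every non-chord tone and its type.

A#5 (beat 3) — passing tone; D#5 (beat 6) — escape tone.

The harmony at that moment is G# minor triad (G#, B, D#); A#5 is not a chord tone.
It is approached by step down from B5 and left by step down to G#5.
Step in, step out in the same direction — a passing tone.
The harmony at that moment is F# minor triad (F#, A, C#); D#5 is not a chord tone.
It is approached by step up from C#5 and left by leap down to A4.
Step in, leap out — an escape tone.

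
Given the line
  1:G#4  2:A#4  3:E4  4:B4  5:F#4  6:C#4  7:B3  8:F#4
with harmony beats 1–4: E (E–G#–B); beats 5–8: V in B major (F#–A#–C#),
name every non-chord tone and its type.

A#4 (beat 2) — escape tone; B3 (beat 7) — escape tone.

The harmony at that moment is E major triad (E, G#, B); A#4 is not a chord tone.
It is approached by step up from G#4 and left by leap down to E4.
Step in, leap out — an escape tone.
The harmony at that moment is F# major triad (F#, A#, C#); B3 is not a chord tone.
It is approached by step down from C#4 and left by leap up to F#4.
Step in, leap out — an escape tone.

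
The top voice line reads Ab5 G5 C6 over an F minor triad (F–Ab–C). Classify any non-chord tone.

G5 is an escape tone.

The harmony at that moment is F minor triad (F, Ab, C); G5 is not a chord tone.
It is approached by step down from Ab5 and left by leap up to C6.
Step in, leap out — an escape tone.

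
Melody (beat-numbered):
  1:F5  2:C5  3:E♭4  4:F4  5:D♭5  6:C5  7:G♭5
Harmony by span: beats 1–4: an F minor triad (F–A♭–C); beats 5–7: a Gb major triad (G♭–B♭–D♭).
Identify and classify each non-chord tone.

The harmony at that moment is F minor triad (F, A♭, C); E♭4 is not a chord tone.
It is approached by leap down from C5 and left by step up to F4.
Leap in, step out — an appoggiatura.
The harmony at that moment is G♭ major triad (G♭, B♭, D♭); C5 is not a chord tone.
It is approached by step down from D♭5 and left by leap up to G♭5.
Step in, leap out — an escape tone.

E♭4 (beat 3) — appoggiatura; C5 (beat 6) — escape tone.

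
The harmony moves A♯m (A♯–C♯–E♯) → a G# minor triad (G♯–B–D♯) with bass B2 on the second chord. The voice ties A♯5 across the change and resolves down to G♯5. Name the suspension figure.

7–6 suspension.

At the second chord the bass is B2. The suspended A♯5 lies a seventh above the bass; after resolving down by step to G♯5, the interval above the bass becomes a sixth.
Suspension figures are named by those two intervals: 7–6.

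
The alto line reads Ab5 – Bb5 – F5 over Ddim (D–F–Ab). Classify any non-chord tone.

Bb5 is an escape tone.

The harmony at that moment is D diminished triad (D, F, Ab); Bb5 is not a chord tone.
It is approached by step up from Ab5 and left by leap down to F5.
Step in, leap out — an escape tone.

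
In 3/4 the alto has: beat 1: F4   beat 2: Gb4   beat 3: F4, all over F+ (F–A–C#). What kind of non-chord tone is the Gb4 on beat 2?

Upper neighbor tone.

The harmony at that moment is F augmented triad (F, A, C#); Gb4 is not a chord tone.
It is approached by step up from F4 and left by step down to F4.
Step away and step back to the same note — a neighbor tone (upper neighbor).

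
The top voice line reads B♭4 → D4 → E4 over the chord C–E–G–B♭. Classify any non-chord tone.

D4 is an appoggiatura.

The harmony at that moment is C dominant seventh chord (C, E, G, B♭); D4 is not a chord tone.
It is approached by leap down from B♭4 and left by step up to E4.
Leap in, step out — an appoggiatura.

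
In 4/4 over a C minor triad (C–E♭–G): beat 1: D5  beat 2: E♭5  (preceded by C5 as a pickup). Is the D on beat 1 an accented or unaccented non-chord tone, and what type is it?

Accented passing tone.

The harmony at that moment is C minor triad (C, E♭, G); D5 is not a chord tone.
It is approached by step up from C5 and left by step up to E♭5.
Step in, step out in the same direction — a passing tone.
It falls on the downbeat, so it is accented.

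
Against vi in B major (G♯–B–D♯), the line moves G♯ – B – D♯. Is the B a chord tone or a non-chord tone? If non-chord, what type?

G# minor triad contains G♯, B, D♯; B is the third, so it is a chord tone.

Chord tone (the third of G# minor triad).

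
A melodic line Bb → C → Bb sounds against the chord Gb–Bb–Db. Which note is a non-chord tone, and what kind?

C is a neighbor tone.

The harmony at that moment is Gb major triad (Gb, Bb, Db); C is not a chord tone.
It is approached by step up from Bb and left by step down to Bb.
Step away and step back to the same note — a neighbor tone (upper neighbor).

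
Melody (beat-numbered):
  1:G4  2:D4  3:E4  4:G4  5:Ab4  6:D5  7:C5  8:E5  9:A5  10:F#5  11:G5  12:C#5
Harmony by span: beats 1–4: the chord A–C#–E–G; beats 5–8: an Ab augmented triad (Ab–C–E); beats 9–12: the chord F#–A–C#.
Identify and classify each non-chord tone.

The harmony at that moment is A dominant seventh chord (A, C#, E, G); D4 is not a chord tone.
It is approached by leap down from G4 and left by step up to E4.
Leap in, step out — an appoggiatura.
The harmony at that moment is Ab augmented triad (Ab, C, E); D5 is not a chord tone.
It is approached by leap up from Ab4 and left by step down to C5.
Leap in, step out — an appoggiatura.
The harmony at that moment is F# minor triad (F#, A, C#); G5 is not a chord tone.
It is approached by step up from F#5 and left by leap down to C#5.
Step in, leap out — an escape tone.

D4 (beat 2) — appoggiatura; D5 (beat 6) — appoggiatura; G5 (beat 11) — escape tone.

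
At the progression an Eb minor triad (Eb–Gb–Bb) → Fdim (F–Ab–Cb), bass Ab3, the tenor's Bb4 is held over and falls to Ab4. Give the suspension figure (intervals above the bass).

At the second chord the bass is Ab3. The suspended Bb4 lies a ninth above the bass; after resolving down by step to Ab4, the interval above the bass becomes an octave.
Suspension figures are named by those two intervals: 9–8.

9–8 suspension.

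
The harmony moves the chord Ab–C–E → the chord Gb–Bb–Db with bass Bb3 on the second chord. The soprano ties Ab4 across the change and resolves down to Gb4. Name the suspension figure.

At the second chord the bass is Bb3. The suspended Ab4 lies a seventh above the bass; after resolving down by step to Gb4, the interval above the bass becomes a sixth.
Suspension figures are named by those two intervals: 7–6.

7–6 suspension.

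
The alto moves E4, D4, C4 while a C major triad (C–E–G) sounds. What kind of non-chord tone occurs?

The harmony at that moment is C major triad (C, E, G); D4 is not a chord tone.
It is approached by step down from E4 and left by step down to C4.
Step in, step out in the same direction — a passing tone.

D4 is a passing tone.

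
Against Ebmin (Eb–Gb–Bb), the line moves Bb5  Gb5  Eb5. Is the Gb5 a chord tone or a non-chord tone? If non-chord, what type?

Eb minor triad contains Eb, Gb, Bb; Gb is the third, so it is a chord tone.

Chord tone (the third of Eb minor triad).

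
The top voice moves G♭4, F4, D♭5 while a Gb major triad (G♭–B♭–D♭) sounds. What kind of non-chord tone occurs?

The harmony at that moment is G♭ major triad (G♭, B♭, D♭); F4 is not a chord tone.
It is approached by step down from G♭4 and left by leap up to D♭5.
Step in, leap out — an escape tone.

F4 is an escape tone.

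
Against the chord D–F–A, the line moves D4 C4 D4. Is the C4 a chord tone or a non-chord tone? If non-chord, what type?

The harmony at that moment is D minor triad (D, F, A); C4 is not a chord tone.
It is approached by step down from D4 and left by step up to D4.
Step away and step back to the same note — a neighbor tone (lower neighbor).

Non-chord tone — a neighbor tone.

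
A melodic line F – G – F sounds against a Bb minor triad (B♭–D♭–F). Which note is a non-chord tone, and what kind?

G is a neighbor tone.

The harmony at that moment is B♭ minor triad (B♭, D♭, F); G is not a chord tone.
It is approached by step up from F and left by step down to F.
Step away and step back to the same note — a neighbor tone (upper neighbor).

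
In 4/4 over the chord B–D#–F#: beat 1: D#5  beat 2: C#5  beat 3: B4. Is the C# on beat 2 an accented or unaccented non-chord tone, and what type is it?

Unaccented passing tone.

The harmony at that moment is B major triad (B, D#, F#); C#5 is not a chord tone.
It is approached by step down from D#5 and left by step down to B4.
Step in, step out in the same direction — a passing tone.
It falls on a weak beat, so it is unaccented.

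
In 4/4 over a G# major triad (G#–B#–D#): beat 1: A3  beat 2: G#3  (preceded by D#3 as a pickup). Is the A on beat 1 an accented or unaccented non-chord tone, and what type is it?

The harmony at that moment is G# major triad (G#, B#, D#); A3 is not a chord tone.
It is approached by leap up from D#3 and left by step down to G#3.
Leap in, step out — an appoggiatura.
It falls on the downbeat, so it is accented.

Accented appoggiatura.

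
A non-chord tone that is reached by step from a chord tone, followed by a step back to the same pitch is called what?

Approach: by step. Departure: by step in the opposite direction, back to the starting pitch.
Stepwise on both sides but reversing to return to the same chord tone — a neighbor tone. (Had it continued onward in the same direction it would be a passing tone instead.)

Neighbor tone.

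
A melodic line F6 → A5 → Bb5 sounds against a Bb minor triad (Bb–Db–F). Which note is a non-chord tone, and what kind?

The harmony at that moment is Bb minor triad (Bb, Db, F); A5 is not a chord tone.
It is approached by leap down from F6 and left by step up to Bb5.
Leap in, step out — an appoggiatura.

A5 is an appoggiatura.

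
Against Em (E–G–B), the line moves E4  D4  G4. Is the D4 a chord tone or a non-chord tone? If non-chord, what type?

Non-chord tone — an escape tone.

The harmony at that moment is E minor triad (E, G, B); D4 is not a chord tone.
It is approached by step down from E4 and left by leap up to G4.
Step in, leap out — an escape tone.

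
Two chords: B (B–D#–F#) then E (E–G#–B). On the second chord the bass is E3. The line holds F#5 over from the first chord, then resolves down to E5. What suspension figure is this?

9–8 suspension.

At the second chord the bass is E3. The suspended F#5 lies a ninth above the bass; after resolving down by step to E5, the interval above the bass becomes an octave.
Suspension figures are named by those two intervals: 9–8.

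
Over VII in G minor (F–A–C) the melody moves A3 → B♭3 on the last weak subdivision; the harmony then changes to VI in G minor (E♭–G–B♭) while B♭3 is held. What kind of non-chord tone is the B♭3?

B♭3 is an anticipation.

The harmony at that moment is F major triad (F, A, C); B♭3 is not a chord tone.
It is approached by step up from A3 and then sustained as the same pitch into the next harmony.
Arriving early and becoming a chord tone when the harmony changes — an anticipation.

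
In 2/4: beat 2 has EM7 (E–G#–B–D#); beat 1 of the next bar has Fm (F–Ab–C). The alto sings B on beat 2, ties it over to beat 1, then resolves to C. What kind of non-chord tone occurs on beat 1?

Retardation.

The harmony at that moment is F minor triad (F, Ab, C); B is not a chord tone.
It is held over (the same pitch as the preceding B) and left by step up to C.
Held over from the previous chord and resolving up by step — a retardation.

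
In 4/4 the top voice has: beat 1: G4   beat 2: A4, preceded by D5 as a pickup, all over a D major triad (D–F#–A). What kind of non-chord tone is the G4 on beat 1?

The harmony at that moment is D major triad (D, F#, A); G4 is not a chord tone.
It is approached by leap down from D5 and left by step up to A4.
Leap in, step out, metrically accented — an appoggiatura.

Appoggiatura.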